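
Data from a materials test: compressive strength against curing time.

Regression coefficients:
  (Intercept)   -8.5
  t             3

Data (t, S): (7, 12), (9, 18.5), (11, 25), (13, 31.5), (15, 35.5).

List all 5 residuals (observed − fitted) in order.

t=7: Ŝ = -8.5 + 3·7 = 12.5; r = 12 − 12.5 = -0.5
t=9: Ŝ = -8.5 + 3·9 = 18.5; r = 18.5 − 18.5 = 0
t=11: Ŝ = -8.5 + 3·11 = 24.5; r = 25 − 24.5 = 0.5
t=13: Ŝ = -8.5 + 3·13 = 30.5; r = 31.5 − 30.5 = 1
t=15: Ŝ = -8.5 + 3·15 = 36.5; r = 35.5 − 36.5 = -1

-0.5, 0, 0.5, 1, -1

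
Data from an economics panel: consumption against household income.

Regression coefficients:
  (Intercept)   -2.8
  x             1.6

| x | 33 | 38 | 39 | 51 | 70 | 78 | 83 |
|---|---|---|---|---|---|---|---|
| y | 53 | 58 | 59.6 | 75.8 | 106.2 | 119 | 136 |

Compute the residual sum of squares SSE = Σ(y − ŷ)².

x=33: ŷ = -2.8 + 1.6·33 = 50; e = 53 − 50 = 3
x=38: ŷ = -2.8 + 1.6·38 = 58; e = 58 − 58 = 0
x=39: ŷ = -2.8 + 1.6·39 = 59.6; e = 59.6 − 59.6 = 0
x=51: ŷ = -2.8 + 1.6·51 = 78.8; e = 75.8 − 78.8 = -3
x=70: ŷ = -2.8 + 1.6·70 = 109.2; e = 106.2 − 109.2 = -3
x=78: ŷ = -2.8 + 1.6·78 = 122; e = 119 − 122 = -3
x=83: ŷ = -2.8 + 1.6·83 = 130; e = 136 − 130 = 6
SSE = 9 + 0 + 0 + 9 + 9 + 9 + 36 = 72

SSE = 72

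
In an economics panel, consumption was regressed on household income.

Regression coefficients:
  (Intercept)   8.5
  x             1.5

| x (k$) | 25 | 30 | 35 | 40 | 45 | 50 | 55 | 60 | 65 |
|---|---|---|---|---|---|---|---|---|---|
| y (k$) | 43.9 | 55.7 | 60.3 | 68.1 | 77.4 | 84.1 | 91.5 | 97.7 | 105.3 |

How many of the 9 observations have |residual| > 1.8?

2

x=25: ŷ = 8.5 + 1.5·25 = 46; r = 43.9 − 46 = -2.1
x=30: ŷ = 8.5 + 1.5·30 = 53.5; r = 55.7 − 53.5 = 2.2
x=35: ŷ = 8.5 + 1.5·35 = 61; r = 60.3 − 61 = -0.7
x=40: ŷ = 8.5 + 1.5·40 = 68.5; r = 68.1 − 68.5 = -0.4
x=45: ŷ = 8.5 + 1.5·45 = 76; r = 77.4 − 76 = 1.4
x=50: ŷ = 8.5 + 1.5·50 = 83.5; r = 84.1 − 83.5 = 0.6
x=55: ŷ = 8.5 + 1.5·55 = 91; r = 91.5 − 91 = 0.5
x=60: ŷ = 8.5 + 1.5·60 = 98.5; r = 97.7 − 98.5 = -0.8
x=65: ŷ = 8.5 + 1.5·65 = 106; r = 105.3 − 106 = -0.7
|r| > 1.8: x=25 (|r|=2.1), x=30 (|r|=2.2) → 2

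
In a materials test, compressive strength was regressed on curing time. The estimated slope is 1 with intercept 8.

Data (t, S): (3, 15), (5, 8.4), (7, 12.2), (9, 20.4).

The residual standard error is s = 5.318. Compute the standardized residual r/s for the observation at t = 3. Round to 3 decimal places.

Ŝ = 8 + 3 = 11
r = 15 − 11 = 4
r/s = 4 / 5.318 = 0.752

0.752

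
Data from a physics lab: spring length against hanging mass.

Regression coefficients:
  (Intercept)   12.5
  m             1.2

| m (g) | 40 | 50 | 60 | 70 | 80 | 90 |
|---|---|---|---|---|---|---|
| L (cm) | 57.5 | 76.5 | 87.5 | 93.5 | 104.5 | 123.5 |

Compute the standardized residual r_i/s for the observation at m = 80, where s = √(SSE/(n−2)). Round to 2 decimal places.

m=40: L̂ = 12.5 + 1.2·40 = 60.5; r = 57.5 − 60.5 = -3
m=50: L̂ = 12.5 + 1.2·50 = 72.5; r = 76.5 − 72.5 = 4
m=60: L̂ = 12.5 + 1.2·60 = 84.5; r = 87.5 − 84.5 = 3
m=70: L̂ = 12.5 + 1.2·70 = 96.5; r = 93.5 − 96.5 = -3
m=80: L̂ = 12.5 + 1.2·80 = 108.5; r = 104.5 − 108.5 = -4
m=90: L̂ = 12.5 + 1.2·90 = 120.5; r = 123.5 − 120.5 = 3
SSE = 9 + 16 + 9 + 9 + 16 + 9 = 68
s = √(68/4) = 4.12311
r/s = -4 / 4.12311 = -0.97

-0.97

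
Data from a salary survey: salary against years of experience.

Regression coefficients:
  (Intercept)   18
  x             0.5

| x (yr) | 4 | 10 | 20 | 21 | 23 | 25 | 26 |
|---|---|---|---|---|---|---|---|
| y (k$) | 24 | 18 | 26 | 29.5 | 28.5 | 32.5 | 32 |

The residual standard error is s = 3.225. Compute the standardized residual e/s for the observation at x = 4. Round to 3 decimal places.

1.240

ŷ = 18 + 0.5·4 = 20
e = 24 − 20 = 4
e/s = 4 / 3.225 = 1.240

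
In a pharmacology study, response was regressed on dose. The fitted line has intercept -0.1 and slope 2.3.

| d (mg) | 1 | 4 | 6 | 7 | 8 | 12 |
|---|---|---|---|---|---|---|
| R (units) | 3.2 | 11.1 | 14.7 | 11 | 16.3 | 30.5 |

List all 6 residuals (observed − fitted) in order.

d=1: ŷ = -0.1 + 2.3·1 = 2.2; e = 3.2 − 2.2 = 1
d=4: ŷ = -0.1 + 2.3·4 = 9.1; e = 11.1 − 9.1 = 2
d=6: ŷ = -0.1 + 2.3·6 = 13.7; e = 14.7 − 13.7 = 1
d=7: ŷ = -0.1 + 2.3·7 = 16; e = 11 − 16 = -5
d=8: ŷ = -0.1 + 2.3·8 = 18.3; e = 16.3 − 18.3 = -2
d=12: ŷ = -0.1 + 2.3·12 = 27.5; e = 30.5 − 27.5 = 3

1, 2, 1, -5, -2, 3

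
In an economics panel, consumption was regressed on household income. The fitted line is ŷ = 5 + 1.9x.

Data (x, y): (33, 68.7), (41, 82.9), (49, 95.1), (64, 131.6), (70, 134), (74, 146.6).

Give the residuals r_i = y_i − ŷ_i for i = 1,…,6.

1, 0, -3, 5, -4, 1

x=33: ŷ = 5 + 1.9·33 = 67.7; r = 68.7 − 67.7 = 1
x=41: ŷ = 5 + 1.9·41 = 82.9; r = 82.9 − 82.9 = 0
x=49: ŷ = 5 + 1.9·49 = 98.1; r = 95.1 − 98.1 = -3
x=64: ŷ = 5 + 1.9·64 = 126.6; r = 131.6 − 126.6 = 5
x=70: ŷ = 5 + 1.9·70 = 138; r = 134 − 138 = -4
x=74: ŷ = 5 + 1.9·74 = 145.6; r = 146.6 − 145.6 = 1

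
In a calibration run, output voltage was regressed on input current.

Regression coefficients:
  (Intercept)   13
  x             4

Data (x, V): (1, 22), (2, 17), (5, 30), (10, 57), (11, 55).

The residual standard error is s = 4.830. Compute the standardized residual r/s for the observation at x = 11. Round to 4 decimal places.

ŷ = 13 + 4·11 = 57
r = 55 − 57 = -2
r/s = -2 / 4.830 = -0.4141

-0.4141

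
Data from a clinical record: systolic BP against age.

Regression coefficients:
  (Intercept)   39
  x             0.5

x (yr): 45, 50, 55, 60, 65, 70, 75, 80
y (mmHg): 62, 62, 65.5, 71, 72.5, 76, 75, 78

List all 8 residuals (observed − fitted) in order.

x=45: ŷ = 39 + 0.5·45 = 61.5; e = 62 − 61.5 = 0.5
x=50: ŷ = 39 + 0.5·50 = 64; e = 62 − 64 = -2
x=55: ŷ = 39 + 0.5·55 = 66.5; e = 65.5 − 66.5 = -1
x=60: ŷ = 39 + 0.5·60 = 69; e = 71 − 69 = 2
x=65: ŷ = 39 + 0.5·65 = 71.5; e = 72.5 − 71.5 = 1
x=70: ŷ = 39 + 0.5·70 = 74; e = 76 − 74 = 2
x=75: ŷ = 39 + 0.5·75 = 76.5; e = 75 − 76.5 = -1.5
x=80: ŷ = 39 + 0.5·80 = 79; e = 78 − 79 = -1

0.5, -2, -1, 2, 1, 2, -1.5, -1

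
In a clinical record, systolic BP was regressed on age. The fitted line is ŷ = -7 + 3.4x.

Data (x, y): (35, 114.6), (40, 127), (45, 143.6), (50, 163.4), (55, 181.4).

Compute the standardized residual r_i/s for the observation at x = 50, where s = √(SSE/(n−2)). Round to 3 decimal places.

x=35: ŷ = -7 + 3.4·35 = 112; r = 114.6 − 112 = 2.6
x=40: ŷ = -7 + 3.4·40 = 129; r = 127 − 129 = -2
x=45: ŷ = -7 + 3.4·45 = 146; r = 143.6 − 146 = -2.4
x=50: ŷ = -7 + 3.4·50 = 163; r = 163.4 − 163 = 0.4
x=55: ŷ = -7 + 3.4·55 = 180; r = 181.4 − 180 = 1.4
SSE = 6.76 + 4 + 5.76 + 0.16 + 1.96 = 18.64
s = √(18.64/3) = 2.49266
r/s = 0.4 / 2.49266 = 0.160

0.160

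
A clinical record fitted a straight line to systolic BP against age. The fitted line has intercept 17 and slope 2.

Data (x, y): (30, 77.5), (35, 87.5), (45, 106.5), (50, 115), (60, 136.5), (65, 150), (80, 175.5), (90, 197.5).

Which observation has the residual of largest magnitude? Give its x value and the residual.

x = 65, e = 3

x=30: ŷ = 17 + 2·30 = 77; e = 77.5 − 77 = 0.5
x=35: ŷ = 17 + 2·35 = 87; e = 87.5 − 87 = 0.5
x=45: ŷ = 17 + 2·45 = 107; e = 106.5 − 107 = -0.5
x=50: ŷ = 17 + 2·50 = 117; e = 115 − 117 = -2
x=60: ŷ = 17 + 2·60 = 137; e = 136.5 − 137 = -0.5
x=65: ŷ = 17 + 2·65 = 147; e = 150 − 147 = 3
x=80: ŷ = 17 + 2·80 = 177; e = 175.5 − 177 = -1.5
x=90: ŷ = 17 + 2·90 = 197; e = 197.5 − 197 = 0.5
Largest |e| is 3 at x = 65, residual 3.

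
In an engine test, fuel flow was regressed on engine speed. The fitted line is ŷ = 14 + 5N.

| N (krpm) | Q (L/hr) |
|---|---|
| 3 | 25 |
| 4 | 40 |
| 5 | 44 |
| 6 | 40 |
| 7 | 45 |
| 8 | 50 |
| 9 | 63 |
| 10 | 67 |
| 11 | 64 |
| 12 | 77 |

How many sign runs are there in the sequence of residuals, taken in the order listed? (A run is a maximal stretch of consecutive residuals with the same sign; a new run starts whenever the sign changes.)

N=3: ŷ = 14 + 5·3 = 29; e = 25 − 29 = -4
N=4: ŷ = 14 + 5·4 = 34; e = 40 − 34 = 6
N=5: ŷ = 14 + 5·5 = 39; e = 44 − 39 = 5
N=6: ŷ = 14 + 5·6 = 44; e = 40 − 44 = -4
N=7: ŷ = 14 + 5·7 = 49; e = 45 − 49 = -4
N=8: ŷ = 14 + 5·8 = 54; e = 50 − 54 = -4
N=9: ŷ = 14 + 5·9 = 59; e = 63 − 59 = 4
N=10: ŷ = 14 + 5·10 = 64; e = 67 − 64 = 3
N=11: ŷ = 14 + 5·11 = 69; e = 64 − 69 = -5
N=12: ŷ = 14 + 5·12 = 74; e = 77 − 74 = 3
Signs: − + + − − − + + − +
Runs: −×1, +×2, −×3, +×2, −×1, +×1 → 6

6 runs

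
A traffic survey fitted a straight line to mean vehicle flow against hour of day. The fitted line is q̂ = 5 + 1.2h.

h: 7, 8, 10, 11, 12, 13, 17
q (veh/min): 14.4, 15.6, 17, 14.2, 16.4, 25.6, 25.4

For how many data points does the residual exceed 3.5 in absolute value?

2

h=7: q̂ = 5 + 1.2·7 = 13.4; e = 14.4 − 13.4 = 1
h=8: q̂ = 5 + 1.2·8 = 14.6; e = 15.6 − 14.6 = 1
h=10: q̂ = 5 + 1.2·10 = 17; e = 17 − 17 = 0
h=11: q̂ = 5 + 1.2·11 = 18.2; e = 14.2 − 18.2 = -4
h=12: q̂ = 5 + 1.2·12 = 19.4; e = 16.4 − 19.4 = -3
h=13: q̂ = 5 + 1.2·13 = 20.6; e = 25.6 − 20.6 = 5
h=17: q̂ = 5 + 1.2·17 = 25.4; e = 25.4 − 25.4 = 0
|e| > 3.5: h=11 (|e|=4), h=13 (|e|=5) → 2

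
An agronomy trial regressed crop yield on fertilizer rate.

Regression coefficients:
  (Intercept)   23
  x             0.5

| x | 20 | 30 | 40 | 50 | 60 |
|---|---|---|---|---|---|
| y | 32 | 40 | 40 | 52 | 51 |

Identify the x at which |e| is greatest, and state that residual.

x = 50, e = 4

x=20: ŷ = 23 + 0.5·20 = 33; e = 32 − 33 = -1
x=30: ŷ = 23 + 0.5·30 = 38; e = 40 − 38 = 2
x=40: ŷ = 23 + 0.5·40 = 43; e = 40 − 43 = -3
x=50: ŷ = 23 + 0.5·50 = 48; e = 52 − 48 = 4
x=60: ŷ = 23 + 0.5·60 = 53; e = 51 − 53 = -2
Largest |e| is 4 at x = 50, residual 4.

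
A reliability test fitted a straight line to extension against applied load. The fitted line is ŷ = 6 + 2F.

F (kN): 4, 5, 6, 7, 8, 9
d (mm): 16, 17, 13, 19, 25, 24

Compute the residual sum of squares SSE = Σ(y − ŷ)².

F=4: ŷ = 6 + 2·4 = 14; r = 16 − 14 = 2
F=5: ŷ = 6 + 2·5 = 16; r = 17 − 16 = 1
F=6: ŷ = 6 + 2·6 = 18; r = 13 − 18 = -5
F=7: ŷ = 6 + 2·7 = 20; r = 19 − 20 = -1
F=8: ŷ = 6 + 2·8 = 22; r = 25 − 22 = 3
F=9: ŷ = 6 + 2·9 = 24; r = 24 − 24 = 0
SSE = 4 + 1 + 25 + 1 + 9 + 0 = 40

SSE = 40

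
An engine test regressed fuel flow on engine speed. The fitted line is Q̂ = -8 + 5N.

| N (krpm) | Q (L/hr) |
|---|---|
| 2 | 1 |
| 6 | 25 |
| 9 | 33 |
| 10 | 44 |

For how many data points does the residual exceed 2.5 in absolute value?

N=2: Q̂ = -8 + 5·2 = 2; r = 1 − 2 = -1
N=6: Q̂ = -8 + 5·6 = 22; r = 25 − 22 = 3
N=9: Q̂ = -8 + 5·9 = 37; r = 33 − 37 = -4
N=10: Q̂ = -8 + 5·10 = 42; r = 44 − 42 = 2
|r| > 2.5: N=6 (|r|=3), N=9 (|r|=4) → 2

2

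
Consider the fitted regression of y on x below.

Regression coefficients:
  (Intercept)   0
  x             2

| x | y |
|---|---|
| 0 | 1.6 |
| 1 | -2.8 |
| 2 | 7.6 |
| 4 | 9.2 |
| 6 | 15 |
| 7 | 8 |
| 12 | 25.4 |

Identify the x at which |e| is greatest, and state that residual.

x=0: ŷ = 2·0 = 0; e = 1.6 − 0 = 1.6
x=1: ŷ = 2·1 = 2; e = -2.8 − 2 = -4.8
x=2: ŷ = 2·2 = 4; e = 7.6 − 4 = 3.6
x=4: ŷ = 2·4 = 8; e = 9.2 − 8 = 1.2
x=6: ŷ = 2·6 = 12; e = 15 − 12 = 3
x=7: ŷ = 2·7 = 14; e = 8 − 14 = -6
x=12: ŷ = 2·12 = 24; e = 25.4 − 24 = 1.4
Largest |e| is 6 at x = 7, residual -6.

x = 7, e = -6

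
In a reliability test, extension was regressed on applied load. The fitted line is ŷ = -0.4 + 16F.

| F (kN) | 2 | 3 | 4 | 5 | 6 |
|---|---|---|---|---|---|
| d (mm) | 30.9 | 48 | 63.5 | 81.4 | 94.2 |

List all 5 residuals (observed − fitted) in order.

-0.7, 0.4, -0.1, 1.8, -1.4

F=2: ŷ = -0.4 + 16·2 = 31.6; e = 30.9 − 31.6 = -0.7
F=3: ŷ = -0.4 + 16·3 = 47.6; e = 48 − 47.6 = 0.4
F=4: ŷ = -0.4 + 16·4 = 63.6; e = 63.5 − 63.6 = -0.1
F=5: ŷ = -0.4 + 16·5 = 79.6; e = 81.4 − 79.6 = 1.8
F=6: ŷ = -0.4 + 16·6 = 95.6; e = 94.2 − 95.6 = -1.4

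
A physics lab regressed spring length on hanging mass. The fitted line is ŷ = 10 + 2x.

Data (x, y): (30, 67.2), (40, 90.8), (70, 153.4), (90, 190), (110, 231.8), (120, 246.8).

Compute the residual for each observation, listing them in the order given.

-2.8, 0.8, 3.4, 0, 1.8, -3.2

x=30: ŷ = 10 + 2·30 = 70; e = 67.2 − 70 = -2.8
x=40: ŷ = 10 + 2·40 = 90; e = 90.8 − 90 = 0.8
x=70: ŷ = 10 + 2·70 = 150; e = 153.4 − 150 = 3.4
x=90: ŷ = 10 + 2·90 = 190; e = 190 − 190 = 0
x=110: ŷ = 10 + 2·110 = 230; e = 231.8 − 230 = 1.8
x=120: ŷ = 10 + 2·120 = 250; e = 246.8 − 250 = -3.2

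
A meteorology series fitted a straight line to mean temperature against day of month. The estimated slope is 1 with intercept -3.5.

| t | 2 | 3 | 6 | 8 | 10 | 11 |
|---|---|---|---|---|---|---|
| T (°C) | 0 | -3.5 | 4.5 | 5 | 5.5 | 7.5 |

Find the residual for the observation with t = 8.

T̂ = -3.5 + 8 = 4.5
r = 5 − 4.5 = 0.5

r = 0.5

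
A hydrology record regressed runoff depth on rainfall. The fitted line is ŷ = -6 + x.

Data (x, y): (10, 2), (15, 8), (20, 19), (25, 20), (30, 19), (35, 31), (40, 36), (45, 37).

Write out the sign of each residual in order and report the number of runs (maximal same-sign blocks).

5 runs

x=10: ŷ = -6 + 10 = 4; r = 2 − 4 = -2
x=15: ŷ = -6 + 15 = 9; r = 8 − 9 = -1
x=20: ŷ = -6 + 20 = 14; r = 19 − 14 = 5
x=25: ŷ = -6 + 25 = 19; r = 20 − 19 = 1
x=30: ŷ = -6 + 30 = 24; r = 19 − 24 = -5
x=35: ŷ = -6 + 35 = 29; r = 31 − 29 = 2
x=40: ŷ = -6 + 40 = 34; r = 36 − 34 = 2
x=45: ŷ = -6 + 45 = 39; r = 37 − 39 = -2
Signs: − − + + − + + −
Runs: −×2, +×2, −×1, +×2, −×1 → 5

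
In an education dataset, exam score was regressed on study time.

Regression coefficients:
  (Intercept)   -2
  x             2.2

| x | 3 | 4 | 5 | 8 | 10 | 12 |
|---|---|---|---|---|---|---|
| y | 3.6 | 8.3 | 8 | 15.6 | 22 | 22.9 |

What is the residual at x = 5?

ŷ = -2 + 2.2·5 = 9
r = 8 − 9 = -1

r = -1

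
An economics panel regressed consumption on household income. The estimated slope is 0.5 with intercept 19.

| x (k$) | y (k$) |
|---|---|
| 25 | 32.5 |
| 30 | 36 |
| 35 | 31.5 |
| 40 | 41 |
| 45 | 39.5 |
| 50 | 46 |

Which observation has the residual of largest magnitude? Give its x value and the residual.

x = 35, e = -5

x=25: ŷ = 19 + 0.5·25 = 31.5; e = 32.5 − 31.5 = 1
x=30: ŷ = 19 + 0.5·30 = 34; e = 36 − 34 = 2
x=35: ŷ = 19 + 0.5·35 = 36.5; e = 31.5 − 36.5 = -5
x=40: ŷ = 19 + 0.5·40 = 39; e = 41 − 39 = 2
x=45: ŷ = 19 + 0.5·45 = 41.5; e = 39.5 − 41.5 = -2
x=50: ŷ = 19 + 0.5·50 = 44; e = 46 − 44 = 2
Largest |e| is 5 at x = 35, residual -5.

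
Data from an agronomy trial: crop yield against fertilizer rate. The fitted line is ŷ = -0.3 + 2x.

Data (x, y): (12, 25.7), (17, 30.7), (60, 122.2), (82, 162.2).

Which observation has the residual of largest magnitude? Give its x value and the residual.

x=12: ŷ = -0.3 + 2·12 = 23.7; e = 25.7 − 23.7 = 2
x=17: ŷ = -0.3 + 2·17 = 33.7; e = 30.7 − 33.7 = -3
x=60: ŷ = -0.3 + 2·60 = 119.7; e = 122.2 − 119.7 = 2.5
x=82: ŷ = -0.3 + 2·82 = 163.7; e = 162.2 − 163.7 = -1.5
Largest |e| is 3 at x = 17, residual -3.

x = 17, e = -3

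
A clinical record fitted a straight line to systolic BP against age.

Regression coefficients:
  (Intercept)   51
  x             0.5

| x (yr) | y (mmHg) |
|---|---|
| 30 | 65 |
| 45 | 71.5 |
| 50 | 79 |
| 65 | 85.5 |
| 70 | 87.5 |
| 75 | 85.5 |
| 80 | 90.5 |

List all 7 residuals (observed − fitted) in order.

x=30: ŷ = 51 + 0.5·30 = 66; e = 65 − 66 = -1
x=45: ŷ = 51 + 0.5·45 = 73.5; e = 71.5 − 73.5 = -2
x=50: ŷ = 51 + 0.5·50 = 76; e = 79 − 76 = 3
x=65: ŷ = 51 + 0.5·65 = 83.5; e = 85.5 − 83.5 = 2
x=70: ŷ = 51 + 0.5·70 = 86; e = 87.5 − 86 = 1.5
x=75: ŷ = 51 + 0.5·75 = 88.5; e = 85.5 − 88.5 = -3
x=80: ŷ = 51 + 0.5·80 = 91; e = 90.5 − 91 = -0.5

-1, -2, 3, 2, 1.5, -3, -0.5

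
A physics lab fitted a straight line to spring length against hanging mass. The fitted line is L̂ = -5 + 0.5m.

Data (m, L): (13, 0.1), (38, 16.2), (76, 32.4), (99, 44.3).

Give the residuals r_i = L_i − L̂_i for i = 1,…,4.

-1.4, 2.2, -0.6, -0.2

m=13: L̂ = -5 + 0.5·13 = 1.5; r = 0.1 − 1.5 = -1.4
m=38: L̂ = -5 + 0.5·38 = 14; r = 16.2 − 14 = 2.2
m=76: L̂ = -5 + 0.5·76 = 33; r = 32.4 − 33 = -0.6
m=99: L̂ = -5 + 0.5·99 = 44.5; r = 44.3 − 44.5 = -0.2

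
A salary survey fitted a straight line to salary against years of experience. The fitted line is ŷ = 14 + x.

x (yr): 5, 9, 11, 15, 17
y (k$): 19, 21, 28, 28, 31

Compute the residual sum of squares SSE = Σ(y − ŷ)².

SSE = 14

x=5: ŷ = 14 + 5 = 19; e = 19 − 19 = 0
x=9: ŷ = 14 + 9 = 23; e = 21 − 23 = -2
x=11: ŷ = 14 + 11 = 25; e = 28 − 25 = 3
x=15: ŷ = 14 + 15 = 29; e = 28 − 29 = -1
x=17: ŷ = 14 + 17 = 31; e = 31 − 31 = 0
SSE = 0 + 4 + 9 + 1 + 0 = 14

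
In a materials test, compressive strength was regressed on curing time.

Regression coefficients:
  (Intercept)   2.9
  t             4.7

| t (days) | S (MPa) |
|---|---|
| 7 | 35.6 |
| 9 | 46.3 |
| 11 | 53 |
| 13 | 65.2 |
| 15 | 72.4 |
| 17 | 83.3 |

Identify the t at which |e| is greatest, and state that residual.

t=7: Ŝ = 2.9 + 4.7·7 = 35.8; e = 35.6 − 35.8 = -0.2
t=9: Ŝ = 2.9 + 4.7·9 = 45.2; e = 46.3 − 45.2 = 1.1
t=11: Ŝ = 2.9 + 4.7·11 = 54.6; e = 53 − 54.6 = -1.6
t=13: Ŝ = 2.9 + 4.7·13 = 64; e = 65.2 − 64 = 1.2
t=15: Ŝ = 2.9 + 4.7·15 = 73.4; e = 72.4 − 73.4 = -1
t=17: Ŝ = 2.9 + 4.7·17 = 82.8; e = 83.3 − 82.8 = 0.5
Largest |e| is 1.6 at t = 11, residual -1.6.

t = 11, e = -1.6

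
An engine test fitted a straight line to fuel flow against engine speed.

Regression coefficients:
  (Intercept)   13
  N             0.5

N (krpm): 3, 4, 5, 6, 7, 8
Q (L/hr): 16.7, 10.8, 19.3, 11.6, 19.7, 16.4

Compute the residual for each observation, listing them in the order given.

N=3: ŷ = 13 + 0.5·3 = 14.5; r = 16.7 − 14.5 = 2.2
N=4: ŷ = 13 + 0.5·4 = 15; r = 10.8 − 15 = -4.2
N=5: ŷ = 13 + 0.5·5 = 15.5; r = 19.3 − 15.5 = 3.8
N=6: ŷ = 13 + 0.5·6 = 16; r = 11.6 − 16 = -4.4
N=7: ŷ = 13 + 0.5·7 = 16.5; r = 19.7 − 16.5 = 3.2
N=8: ŷ = 13 + 0.5·8 = 17; r = 16.4 − 17 = -0.6

2.2, -4.2, 3.8, -4.4, 3.2, -0.6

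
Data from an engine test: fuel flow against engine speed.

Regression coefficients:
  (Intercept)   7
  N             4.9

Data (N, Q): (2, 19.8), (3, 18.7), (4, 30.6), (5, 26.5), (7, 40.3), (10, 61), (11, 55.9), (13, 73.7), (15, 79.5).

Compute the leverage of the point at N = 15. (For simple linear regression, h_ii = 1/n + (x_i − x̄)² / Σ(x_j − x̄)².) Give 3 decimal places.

h = 0.412

N̄ = (2 + 3 + 4 + 5 + 7 + 10 + 11 + 13 + 15)/9 = 7.77778
Σ(N − N̄)² = 33.3827 + 22.8272 + 14.2716 + 7.71605 + 0.604938 + 4.93827 + 10.3827 + 27.2716 + 52.1605 = 173.556
h = 1/9 + (7.22222)²/173.556 = 0.111111 + 0.300541 = 0.412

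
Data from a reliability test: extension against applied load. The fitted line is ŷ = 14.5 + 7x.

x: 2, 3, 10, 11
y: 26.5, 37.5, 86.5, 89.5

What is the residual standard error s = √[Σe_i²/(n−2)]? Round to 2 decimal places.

x=2: ŷ = 14.5 + 7·2 = 28.5; e = 26.5 − 28.5 = -2
x=3: ŷ = 14.5 + 7·3 = 35.5; e = 37.5 − 35.5 = 2
x=10: ŷ = 14.5 + 7·10 = 84.5; e = 86.5 − 84.5 = 2
x=11: ŷ = 14.5 + 7·11 = 91.5; e = 89.5 − 91.5 = -2
SSE = 4 + 4 + 4 + 4 = 16
s = √(16/2) = √8 ≈ 2.83

s = 2.83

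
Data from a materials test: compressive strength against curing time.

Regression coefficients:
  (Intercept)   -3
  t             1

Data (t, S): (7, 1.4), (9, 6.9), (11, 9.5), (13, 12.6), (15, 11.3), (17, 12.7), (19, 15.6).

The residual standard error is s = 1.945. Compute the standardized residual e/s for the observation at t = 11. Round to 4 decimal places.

0.7712

ŷ = -3 + 11 = 8
e = 9.5 − 8 = 1.5
e/s = 1.5 / 1.945 = 0.7712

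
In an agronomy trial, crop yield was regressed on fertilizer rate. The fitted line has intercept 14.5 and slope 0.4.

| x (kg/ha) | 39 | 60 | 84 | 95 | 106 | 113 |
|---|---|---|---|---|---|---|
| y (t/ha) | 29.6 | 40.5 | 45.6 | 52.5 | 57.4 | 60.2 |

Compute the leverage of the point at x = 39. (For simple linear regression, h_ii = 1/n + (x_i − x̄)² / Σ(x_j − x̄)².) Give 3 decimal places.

x̄ = (39 + 60 + 84 + 95 + 106 + 113)/6 = 82.8333
Σ(x − x̄)² = 1921.36 + 521.361 + 1.36111 + 148.028 + 536.694 + 910.028 = 4038.83
h = 1/6 + (-43.8333)²/4038.83 = 0.166667 + 0.475722 = 0.642

h = 0.642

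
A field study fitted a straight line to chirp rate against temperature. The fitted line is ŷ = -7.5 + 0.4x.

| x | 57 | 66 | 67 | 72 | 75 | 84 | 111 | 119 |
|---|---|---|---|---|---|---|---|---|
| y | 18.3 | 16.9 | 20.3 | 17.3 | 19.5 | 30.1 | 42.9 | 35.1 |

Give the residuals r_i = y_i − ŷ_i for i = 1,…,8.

3, -2, 1, -4, -3, 4, 6, -5

x=57: ŷ = -7.5 + 0.4·57 = 15.3; r = 18.3 − 15.3 = 3
x=66: ŷ = -7.5 + 0.4·66 = 18.9; r = 16.9 − 18.9 = -2
x=67: ŷ = -7.5 + 0.4·67 = 19.3; r = 20.3 − 19.3 = 1
x=72: ŷ = -7.5 + 0.4·72 = 21.3; r = 17.3 − 21.3 = -4
x=75: ŷ = -7.5 + 0.4·75 = 22.5; r = 19.5 − 22.5 = -3
x=84: ŷ = -7.5 + 0.4·84 = 26.1; r = 30.1 − 26.1 = 4
x=111: ŷ = -7.5 + 0.4·111 = 36.9; r = 42.9 − 36.9 = 6
x=119: ŷ = -7.5 + 0.4·119 = 40.1; r = 35.1 − 40.1 = -5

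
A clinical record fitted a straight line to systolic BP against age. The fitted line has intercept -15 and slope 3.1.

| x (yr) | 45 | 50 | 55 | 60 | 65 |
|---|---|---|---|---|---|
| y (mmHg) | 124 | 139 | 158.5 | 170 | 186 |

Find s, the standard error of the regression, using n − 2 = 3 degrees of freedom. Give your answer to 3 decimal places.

x=45: ŷ = -15 + 3.1·45 = 124.5; r = 124 − 124.5 = -0.5
x=50: ŷ = -15 + 3.1·50 = 140; r = 139 − 140 = -1
x=55: ŷ = -15 + 3.1·55 = 155.5; r = 158.5 − 155.5 = 3
x=60: ŷ = -15 + 3.1·60 = 171; r = 170 − 171 = -1
x=65: ŷ = -15 + 3.1·65 = 186.5; r = 186 − 186.5 = -0.5
SSE = 0.25 + 1 + 9 + 1 + 0.25 = 11.5
s = √(11.5/3) = √3.83333 ≈ 1.958

s = 1.958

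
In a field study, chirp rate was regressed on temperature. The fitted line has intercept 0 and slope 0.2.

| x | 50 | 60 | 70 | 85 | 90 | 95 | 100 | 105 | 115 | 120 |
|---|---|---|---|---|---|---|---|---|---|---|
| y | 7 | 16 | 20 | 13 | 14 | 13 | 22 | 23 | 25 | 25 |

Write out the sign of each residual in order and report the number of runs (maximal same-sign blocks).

4 runs

x=50: ŷ = 0.2·50 = 10; r = 7 − 10 = -3
x=60: ŷ = 0.2·60 = 12; r = 16 − 12 = 4
x=70: ŷ = 0.2·70 = 14; r = 20 − 14 = 6
x=85: ŷ = 0.2·85 = 17; r = 13 − 17 = -4
x=90: ŷ = 0.2·90 = 18; r = 14 − 18 = -4
x=95: ŷ = 0.2·95 = 19; r = 13 − 19 = -6
x=100: ŷ = 0.2·100 = 20; r = 22 − 20 = 2
x=105: ŷ = 0.2·105 = 21; r = 23 − 21 = 2
x=115: ŷ = 0.2·115 = 23; r = 25 − 23 = 2
x=120: ŷ = 0.2·120 = 24; r = 25 − 24 = 1
Signs: − + + − − − + + + +
Runs: −×1, +×2, −×3, +×4 → 4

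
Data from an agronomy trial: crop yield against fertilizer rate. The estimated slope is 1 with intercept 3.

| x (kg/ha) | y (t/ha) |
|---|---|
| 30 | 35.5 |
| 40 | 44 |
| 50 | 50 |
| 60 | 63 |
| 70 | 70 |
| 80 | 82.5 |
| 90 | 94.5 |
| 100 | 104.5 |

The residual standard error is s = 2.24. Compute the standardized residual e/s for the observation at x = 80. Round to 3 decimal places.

ŷ = 3 + 80 = 83
e = 82.5 − 83 = -0.5
e/s = -0.5 / 2.24 = -0.223

-0.223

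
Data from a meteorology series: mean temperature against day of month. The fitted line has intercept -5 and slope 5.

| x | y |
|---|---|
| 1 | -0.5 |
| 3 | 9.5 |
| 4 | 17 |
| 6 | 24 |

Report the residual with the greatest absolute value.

x=1: ŷ = -5 + 5·1 = 0; e = -0.5 − 0 = -0.5
x=3: ŷ = -5 + 5·3 = 10; e = 9.5 − 10 = -0.5
x=4: ŷ = -5 + 5·4 = 15; e = 17 − 15 = 2
x=6: ŷ = -5 + 5·6 = 25; e = 24 − 25 = -1
Largest |e| is 2 at x = 4, residual 2.

e = 2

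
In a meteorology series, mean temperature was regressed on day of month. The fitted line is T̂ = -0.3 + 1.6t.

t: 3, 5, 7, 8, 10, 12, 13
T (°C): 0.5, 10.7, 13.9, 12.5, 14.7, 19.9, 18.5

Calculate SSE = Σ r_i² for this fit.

SSE = 40

t=3: T̂ = -0.3 + 1.6·3 = 4.5; r = 0.5 − 4.5 = -4
t=5: T̂ = -0.3 + 1.6·5 = 7.7; r = 10.7 − 7.7 = 3
t=7: T̂ = -0.3 + 1.6·7 = 10.9; r = 13.9 − 10.9 = 3
t=8: T̂ = -0.3 + 1.6·8 = 12.5; r = 12.5 − 12.5 = 0
t=10: T̂ = -0.3 + 1.6·10 = 15.7; r = 14.7 − 15.7 = -1
t=12: T̂ = -0.3 + 1.6·12 = 18.9; r = 19.9 − 18.9 = 1
t=13: T̂ = -0.3 + 1.6·13 = 20.5; r = 18.5 − 20.5 = -2
SSE = 16 + 9 + 9 + 0 + 1 + 1 + 4 = 40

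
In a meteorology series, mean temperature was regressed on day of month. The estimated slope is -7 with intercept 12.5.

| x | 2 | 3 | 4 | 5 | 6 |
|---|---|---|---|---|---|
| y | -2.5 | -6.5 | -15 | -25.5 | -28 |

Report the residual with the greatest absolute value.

r = -3

x=2: ŷ = 12.5 − 7·2 = -1.5; r = -2.5 − (-1.5) = -1
x=3: ŷ = 12.5 − 7·3 = -8.5; r = -6.5 − (-8.5) = 2
x=4: ŷ = 12.5 − 7·4 = -15.5; r = -15 − (-15.5) = 0.5
x=5: ŷ = 12.5 − 7·5 = -22.5; r = -25.5 − (-22.5) = -3
x=6: ŷ = 12.5 − 7·6 = -29.5; r = -28 − (-29.5) = 1.5
Largest |r| is 3 at x = 5, residual -3.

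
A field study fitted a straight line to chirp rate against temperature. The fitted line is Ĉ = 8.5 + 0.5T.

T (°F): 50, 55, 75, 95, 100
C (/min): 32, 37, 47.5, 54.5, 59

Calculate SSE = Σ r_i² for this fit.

T=50: Ĉ = 8.5 + 0.5·50 = 33.5; r = 32 − 33.5 = -1.5
T=55: Ĉ = 8.5 + 0.5·55 = 36; r = 37 − 36 = 1
T=75: Ĉ = 8.5 + 0.5·75 = 46; r = 47.5 − 46 = 1.5
T=95: Ĉ = 8.5 + 0.5·95 = 56; r = 54.5 − 56 = -1.5
T=100: Ĉ = 8.5 + 0.5·100 = 58.5; r = 59 − 58.5 = 0.5
SSE = 2.25 + 1 + 2.25 + 2.25 + 0.25 = 8

SSE = 8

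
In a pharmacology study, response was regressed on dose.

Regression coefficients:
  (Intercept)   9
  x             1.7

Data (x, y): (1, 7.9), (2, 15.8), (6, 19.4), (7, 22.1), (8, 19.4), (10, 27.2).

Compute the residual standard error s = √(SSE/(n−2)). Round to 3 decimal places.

s = 2.853

x=1: ŷ = 9 + 1.7·1 = 10.7; e = 7.9 − 10.7 = -2.8
x=2: ŷ = 9 + 1.7·2 = 12.4; e = 15.8 − 12.4 = 3.4
x=6: ŷ = 9 + 1.7·6 = 19.2; e = 19.4 − 19.2 = 0.2
x=7: ŷ = 9 + 1.7·7 = 20.9; e = 22.1 − 20.9 = 1.2
x=8: ŷ = 9 + 1.7·8 = 22.6; e = 19.4 − 22.6 = -3.2
x=10: ŷ = 9 + 1.7·10 = 26; e = 27.2 − 26 = 1.2
SSE = 7.84 + 11.56 + 0.04 + 1.44 + 10.24 + 1.44 = 32.56
s = √(32.56/4) = √8.14 ≈ 2.853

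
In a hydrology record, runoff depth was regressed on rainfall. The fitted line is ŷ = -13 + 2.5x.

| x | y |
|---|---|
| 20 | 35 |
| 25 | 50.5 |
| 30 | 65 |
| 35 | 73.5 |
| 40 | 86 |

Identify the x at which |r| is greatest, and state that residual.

x=20: ŷ = -13 + 2.5·20 = 37; r = 35 − 37 = -2
x=25: ŷ = -13 + 2.5·25 = 49.5; r = 50.5 − 49.5 = 1
x=30: ŷ = -13 + 2.5·30 = 62; r = 65 − 62 = 3
x=35: ŷ = -13 + 2.5·35 = 74.5; r = 73.5 − 74.5 = -1
x=40: ŷ = -13 + 2.5·40 = 87; r = 86 − 87 = -1
Largest |r| is 3 at x = 30, residual 3.

x = 30, r = 3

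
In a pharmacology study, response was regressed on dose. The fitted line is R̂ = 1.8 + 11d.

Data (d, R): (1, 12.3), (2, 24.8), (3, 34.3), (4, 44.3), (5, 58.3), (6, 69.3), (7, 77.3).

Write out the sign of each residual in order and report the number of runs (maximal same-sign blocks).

d=1: R̂ = 1.8 + 11·1 = 12.8; e = 12.3 − 12.8 = -0.5
d=2: R̂ = 1.8 + 11·2 = 23.8; e = 24.8 − 23.8 = 1
d=3: R̂ = 1.8 + 11·3 = 34.8; e = 34.3 − 34.8 = -0.5
d=4: R̂ = 1.8 + 11·4 = 45.8; e = 44.3 − 45.8 = -1.5
d=5: R̂ = 1.8 + 11·5 = 56.8; e = 58.3 − 56.8 = 1.5
d=6: R̂ = 1.8 + 11·6 = 67.8; e = 69.3 − 67.8 = 1.5
d=7: R̂ = 1.8 + 11·7 = 78.8; e = 77.3 − 78.8 = -1.5
Signs: − + − − + + −
Runs: −×1, +×1, −×2, +×2, −×1 → 5

5 runs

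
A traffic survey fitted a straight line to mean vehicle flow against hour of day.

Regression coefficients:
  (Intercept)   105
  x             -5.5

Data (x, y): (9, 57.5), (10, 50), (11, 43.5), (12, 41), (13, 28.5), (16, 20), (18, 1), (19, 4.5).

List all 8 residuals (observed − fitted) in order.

x=9: ŷ = 105 − 5.5·9 = 55.5; r = 57.5 − 55.5 = 2
x=10: ŷ = 105 − 5.5·10 = 50; r = 50 − 50 = 0
x=11: ŷ = 105 − 5.5·11 = 44.5; r = 43.5 − 44.5 = -1
x=12: ŷ = 105 − 5.5·12 = 39; r = 41 − 39 = 2
x=13: ŷ = 105 − 5.5·13 = 33.5; r = 28.5 − 33.5 = -5
x=16: ŷ = 105 − 5.5·16 = 17; r = 20 − 17 = 3
x=18: ŷ = 105 − 5.5·18 = 6; r = 1 − 6 = -5
x=19: ŷ = 105 − 5.5·19 = 0.5; r = 4.5 − 0.5 = 4

2, 0, -1, 2, -5, 3, -5, 4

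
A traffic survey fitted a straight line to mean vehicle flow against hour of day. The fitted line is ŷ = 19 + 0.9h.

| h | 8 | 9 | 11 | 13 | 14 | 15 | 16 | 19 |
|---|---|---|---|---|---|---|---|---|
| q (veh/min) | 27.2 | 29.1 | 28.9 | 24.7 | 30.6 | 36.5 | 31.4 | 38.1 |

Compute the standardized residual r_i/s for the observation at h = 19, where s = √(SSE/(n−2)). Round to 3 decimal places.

h=8: ŷ = 19 + 0.9·8 = 26.2; r = 27.2 − 26.2 = 1
h=9: ŷ = 19 + 0.9·9 = 27.1; r = 29.1 − 27.1 = 2
h=11: ŷ = 19 + 0.9·11 = 28.9; r = 28.9 − 28.9 = 0
h=13: ŷ = 19 + 0.9·13 = 30.7; r = 24.7 − 30.7 = -6
h=14: ŷ = 19 + 0.9·14 = 31.6; r = 30.6 − 31.6 = -1
h=15: ŷ = 19 + 0.9·15 = 32.5; r = 36.5 − 32.5 = 4
h=16: ŷ = 19 + 0.9·16 = 33.4; r = 31.4 − 33.4 = -2
h=19: ŷ = 19 + 0.9·19 = 36.1; r = 38.1 − 36.1 = 2
SSE = 1 + 4 + 0 + 36 + 1 + 16 + 4 + 4 = 66
s = √(66/6) = 3.31662
r/s = 2 / 3.31662 = 0.603

0.603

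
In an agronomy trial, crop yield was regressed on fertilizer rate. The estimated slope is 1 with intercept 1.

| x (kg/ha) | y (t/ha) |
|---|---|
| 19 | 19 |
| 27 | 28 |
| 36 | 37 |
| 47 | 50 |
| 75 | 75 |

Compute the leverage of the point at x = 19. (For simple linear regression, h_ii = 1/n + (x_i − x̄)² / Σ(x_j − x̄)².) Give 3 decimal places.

x̄ = (19 + 27 + 36 + 47 + 75)/5 = 40.8
Σ(x − x̄)² = 475.24 + 190.44 + 23.04 + 38.44 + 1169.64 = 1896.8
h = 1/5 + (-21.8)²/1896.8 = 0.2 + 0.250548 = 0.451

h = 0.451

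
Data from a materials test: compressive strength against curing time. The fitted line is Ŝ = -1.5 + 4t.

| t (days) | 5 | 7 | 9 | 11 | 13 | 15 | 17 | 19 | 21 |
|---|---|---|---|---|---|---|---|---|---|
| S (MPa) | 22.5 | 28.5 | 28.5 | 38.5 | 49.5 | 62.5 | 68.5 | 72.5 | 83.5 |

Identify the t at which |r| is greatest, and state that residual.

t = 9, r = -6

t=5: Ŝ = -1.5 + 4·5 = 18.5; r = 22.5 − 18.5 = 4
t=7: Ŝ = -1.5 + 4·7 = 26.5; r = 28.5 − 26.5 = 2
t=9: Ŝ = -1.5 + 4·9 = 34.5; r = 28.5 − 34.5 = -6
t=11: Ŝ = -1.5 + 4·11 = 42.5; r = 38.5 − 42.5 = -4
t=13: Ŝ = -1.5 + 4·13 = 50.5; r = 49.5 − 50.5 = -1
t=15: Ŝ = -1.5 + 4·15 = 58.5; r = 62.5 − 58.5 = 4
t=17: Ŝ = -1.5 + 4·17 = 66.5; r = 68.5 − 66.5 = 2
t=19: Ŝ = -1.5 + 4·19 = 74.5; r = 72.5 − 74.5 = -2
t=21: Ŝ = -1.5 + 4·21 = 82.5; r = 83.5 − 82.5 = 1
Largest |r| is 6 at t = 9, residual -6.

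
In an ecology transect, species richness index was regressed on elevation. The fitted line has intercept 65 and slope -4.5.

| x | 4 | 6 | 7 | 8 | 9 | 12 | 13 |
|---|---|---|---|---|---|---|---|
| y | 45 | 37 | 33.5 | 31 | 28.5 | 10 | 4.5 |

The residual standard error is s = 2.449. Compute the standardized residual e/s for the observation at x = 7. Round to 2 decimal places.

ŷ = 65 − 4.5·7 = 33.5
e = 33.5 − 33.5 = 0
e/s = 0 / 2.449 = 0.00

0.00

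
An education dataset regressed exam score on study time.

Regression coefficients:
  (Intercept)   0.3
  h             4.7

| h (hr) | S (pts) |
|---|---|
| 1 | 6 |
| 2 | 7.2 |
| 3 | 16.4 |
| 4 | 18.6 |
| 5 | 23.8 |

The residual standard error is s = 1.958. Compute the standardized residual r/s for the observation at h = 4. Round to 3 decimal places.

Ŝ = 0.3 + 4.7·4 = 19.1
r = 18.6 − 19.1 = -0.5
r/s = -0.5 / 1.958 = -0.255

-0.255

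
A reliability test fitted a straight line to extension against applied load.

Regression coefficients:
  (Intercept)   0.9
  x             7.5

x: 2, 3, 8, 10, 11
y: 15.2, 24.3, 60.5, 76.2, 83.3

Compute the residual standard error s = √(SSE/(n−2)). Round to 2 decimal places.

x=2: ŷ = 0.9 + 7.5·2 = 15.9; e = 15.2 − 15.9 = -0.7
x=3: ŷ = 0.9 + 7.5·3 = 23.4; e = 24.3 − 23.4 = 0.9
x=8: ŷ = 0.9 + 7.5·8 = 60.9; e = 60.5 − 60.9 = -0.4
x=10: ŷ = 0.9 + 7.5·10 = 75.9; e = 76.2 − 75.9 = 0.3
x=11: ŷ = 0.9 + 7.5·11 = 83.4; e = 83.3 − 83.4 = -0.1
SSE = 0.49 + 0.81 + 0.16 + 0.09 + 0.01 = 1.56
s = √(1.56/3) = √0.52 ≈ 0.72

s = 0.72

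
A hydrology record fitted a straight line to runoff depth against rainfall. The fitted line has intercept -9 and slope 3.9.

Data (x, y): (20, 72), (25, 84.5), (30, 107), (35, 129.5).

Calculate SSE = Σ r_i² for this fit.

x=20: ŷ = -9 + 3.9·20 = 69; r = 72 − 69 = 3
x=25: ŷ = -9 + 3.9·25 = 88.5; r = 84.5 − 88.5 = -4
x=30: ŷ = -9 + 3.9·30 = 108; r = 107 − 108 = -1
x=35: ŷ = -9 + 3.9·35 = 127.5; r = 129.5 − 127.5 = 2
SSE = 9 + 16 + 1 + 4 = 30

SSE = 30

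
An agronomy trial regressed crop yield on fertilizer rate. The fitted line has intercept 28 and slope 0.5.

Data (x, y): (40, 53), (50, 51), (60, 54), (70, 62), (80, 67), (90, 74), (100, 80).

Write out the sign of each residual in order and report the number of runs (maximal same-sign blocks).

3 runs

x=40: ŷ = 28 + 0.5·40 = 48; r = 53 − 48 = 5
x=50: ŷ = 28 + 0.5·50 = 53; r = 51 − 53 = -2
x=60: ŷ = 28 + 0.5·60 = 58; r = 54 − 58 = -4
x=70: ŷ = 28 + 0.5·70 = 63; r = 62 − 63 = -1
x=80: ŷ = 28 + 0.5·80 = 68; r = 67 − 68 = -1
x=90: ŷ = 28 + 0.5·90 = 73; r = 74 − 73 = 1
x=100: ŷ = 28 + 0.5·100 = 78; r = 80 − 78 = 2
Signs: + − − − − + +
Runs: +×1, −×4, +×2 → 3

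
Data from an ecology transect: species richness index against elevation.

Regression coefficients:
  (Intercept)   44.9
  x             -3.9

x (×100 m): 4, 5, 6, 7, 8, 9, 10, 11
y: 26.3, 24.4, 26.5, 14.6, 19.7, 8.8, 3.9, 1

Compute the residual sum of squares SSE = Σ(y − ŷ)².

SSE = 86

x=4: ŷ = 44.9 − 3.9·4 = 29.3; e = 26.3 − 29.3 = -3
x=5: ŷ = 44.9 − 3.9·5 = 25.4; e = 24.4 − 25.4 = -1
x=6: ŷ = 44.9 − 3.9·6 = 21.5; e = 26.5 − 21.5 = 5
x=7: ŷ = 44.9 − 3.9·7 = 17.6; e = 14.6 − 17.6 = -3
x=8: ŷ = 44.9 − 3.9·8 = 13.7; e = 19.7 − 13.7 = 6
x=9: ŷ = 44.9 − 3.9·9 = 9.8; e = 8.8 − 9.8 = -1
x=10: ŷ = 44.9 − 3.9·10 = 5.9; e = 3.9 − 5.9 = -2
x=11: ŷ = 44.9 − 3.9·11 = 2; e = 1 − 2 = -1
SSE = 9 + 1 + 25 + 9 + 36 + 1 + 4 + 1 = 86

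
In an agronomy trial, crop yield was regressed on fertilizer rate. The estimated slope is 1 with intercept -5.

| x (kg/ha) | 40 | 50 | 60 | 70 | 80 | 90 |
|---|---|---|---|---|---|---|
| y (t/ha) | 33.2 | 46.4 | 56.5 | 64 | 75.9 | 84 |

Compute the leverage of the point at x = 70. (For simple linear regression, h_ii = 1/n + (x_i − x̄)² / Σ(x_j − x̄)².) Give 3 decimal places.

h = 0.181

x̄ = (40 + 50 + 60 + 70 + 80 + 90)/6 = 65
Σ(x − x̄)² = 625 + 225 + 25 + 25 + 225 + 625 = 1750
h = 1/6 + (5)²/1750 = 0.166667 + 0.0142857 = 0.181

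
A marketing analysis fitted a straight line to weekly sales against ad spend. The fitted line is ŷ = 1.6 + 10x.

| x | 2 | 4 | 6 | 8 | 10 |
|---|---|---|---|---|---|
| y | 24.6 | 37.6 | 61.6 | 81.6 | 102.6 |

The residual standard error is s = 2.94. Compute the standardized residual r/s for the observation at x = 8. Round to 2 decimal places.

0.00

ŷ = 1.6 + 10·8 = 81.6
r = 81.6 − 81.6 = 0
r/s = 0 / 2.94 = 0.00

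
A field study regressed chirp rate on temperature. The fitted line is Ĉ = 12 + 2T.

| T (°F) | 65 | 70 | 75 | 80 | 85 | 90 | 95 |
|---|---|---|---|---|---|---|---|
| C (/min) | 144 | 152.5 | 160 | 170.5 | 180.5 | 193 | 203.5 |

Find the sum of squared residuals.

SSE = 16

T=65: Ĉ = 12 + 2·65 = 142; r = 144 − 142 = 2
T=70: Ĉ = 12 + 2·70 = 152; r = 152.5 − 152 = 0.5
T=75: Ĉ = 12 + 2·75 = 162; r = 160 − 162 = -2
T=80: Ĉ = 12 + 2·80 = 172; r = 170.5 − 172 = -1.5
T=85: Ĉ = 12 + 2·85 = 182; r = 180.5 − 182 = -1.5
T=90: Ĉ = 12 + 2·90 = 192; r = 193 − 192 = 1
T=95: Ĉ = 12 + 2·95 = 202; r = 203.5 − 202 = 1.5
SSE = 4 + 0.25 + 4 + 2.25 + 2.25 + 1 + 2.25 = 16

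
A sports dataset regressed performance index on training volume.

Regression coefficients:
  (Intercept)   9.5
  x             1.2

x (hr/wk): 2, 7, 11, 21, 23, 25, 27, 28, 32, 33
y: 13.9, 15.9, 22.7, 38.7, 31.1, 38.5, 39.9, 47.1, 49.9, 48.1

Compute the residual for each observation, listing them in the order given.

2, -2, 0, 4, -6, -1, -2, 4, 2, -1

x=2: ŷ = 9.5 + 1.2·2 = 11.9; e = 13.9 − 11.9 = 2
x=7: ŷ = 9.5 + 1.2·7 = 17.9; e = 15.9 − 17.9 = -2
x=11: ŷ = 9.5 + 1.2·11 = 22.7; e = 22.7 − 22.7 = 0
x=21: ŷ = 9.5 + 1.2·21 = 34.7; e = 38.7 − 34.7 = 4
x=23: ŷ = 9.5 + 1.2·23 = 37.1; e = 31.1 − 37.1 = -6
x=25: ŷ = 9.5 + 1.2·25 = 39.5; e = 38.5 − 39.5 = -1
x=27: ŷ = 9.5 + 1.2·27 = 41.9; e = 39.9 − 41.9 = -2
x=28: ŷ = 9.5 + 1.2·28 = 43.1; e = 47.1 − 43.1 = 4
x=32: ŷ = 9.5 + 1.2·32 = 47.9; e = 49.9 − 47.9 = 2
x=33: ŷ = 9.5 + 1.2·33 = 49.1; e = 48.1 − 49.1 = -1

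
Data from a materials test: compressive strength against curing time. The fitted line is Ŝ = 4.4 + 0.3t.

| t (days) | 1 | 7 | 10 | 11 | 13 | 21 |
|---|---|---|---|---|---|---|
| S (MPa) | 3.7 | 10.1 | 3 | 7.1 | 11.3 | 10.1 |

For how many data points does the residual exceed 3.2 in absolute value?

t=1: Ŝ = 4.4 + 0.3·1 = 4.7; e = 3.7 − 4.7 = -1
t=7: Ŝ = 4.4 + 0.3·7 = 6.5; e = 10.1 − 6.5 = 3.6
t=10: Ŝ = 4.4 + 0.3·10 = 7.4; e = 3 − 7.4 = -4.4
t=11: Ŝ = 4.4 + 0.3·11 = 7.7; e = 7.1 − 7.7 = -0.6
t=13: Ŝ = 4.4 + 0.3·13 = 8.3; e = 11.3 − 8.3 = 3
t=21: Ŝ = 4.4 + 0.3·21 = 10.7; e = 10.1 − 10.7 = -0.6
|e| > 3.2: t=7 (|e|=3.6), t=10 (|e|=4.4) → 2

2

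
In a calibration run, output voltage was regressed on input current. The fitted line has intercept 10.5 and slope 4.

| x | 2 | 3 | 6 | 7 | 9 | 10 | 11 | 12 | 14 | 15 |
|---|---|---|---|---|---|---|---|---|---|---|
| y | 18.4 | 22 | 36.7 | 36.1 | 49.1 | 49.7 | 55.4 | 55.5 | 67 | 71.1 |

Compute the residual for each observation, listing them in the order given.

-0.1, -0.5, 2.2, -2.4, 2.6, -0.8, 0.9, -3, 0.5, 0.6

x=2: ŷ = 10.5 + 4·2 = 18.5; r = 18.4 − 18.5 = -0.1
x=3: ŷ = 10.5 + 4·3 = 22.5; r = 22 − 22.5 = -0.5
x=6: ŷ = 10.5 + 4·6 = 34.5; r = 36.7 − 34.5 = 2.2
x=7: ŷ = 10.5 + 4·7 = 38.5; r = 36.1 − 38.5 = -2.4
x=9: ŷ = 10.5 + 4·9 = 46.5; r = 49.1 − 46.5 = 2.6
x=10: ŷ = 10.5 + 4·10 = 50.5; r = 49.7 − 50.5 = -0.8
x=11: ŷ = 10.5 + 4·11 = 54.5; r = 55.4 − 54.5 = 0.9
x=12: ŷ = 10.5 + 4·12 = 58.5; r = 55.5 − 58.5 = -3
x=14: ŷ = 10.5 + 4·14 = 66.5; r = 67 − 66.5 = 0.5
x=15: ŷ = 10.5 + 4·15 = 70.5; r = 71.1 − 70.5 = 0.6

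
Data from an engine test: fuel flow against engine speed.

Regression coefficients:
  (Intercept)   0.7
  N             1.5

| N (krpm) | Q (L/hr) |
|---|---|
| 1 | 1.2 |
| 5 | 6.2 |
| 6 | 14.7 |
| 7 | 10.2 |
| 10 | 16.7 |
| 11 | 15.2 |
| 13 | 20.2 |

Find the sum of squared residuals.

N=1: ŷ = 0.7 + 1.5·1 = 2.2; r = 1.2 − 2.2 = -1
N=5: ŷ = 0.7 + 1.5·5 = 8.2; r = 6.2 − 8.2 = -2
N=6: ŷ = 0.7 + 1.5·6 = 9.7; r = 14.7 − 9.7 = 5
N=7: ŷ = 0.7 + 1.5·7 = 11.2; r = 10.2 − 11.2 = -1
N=10: ŷ = 0.7 + 1.5·10 = 15.7; r = 16.7 − 15.7 = 1
N=11: ŷ = 0.7 + 1.5·11 = 17.2; r = 15.2 − 17.2 = -2
N=13: ŷ = 0.7 + 1.5·13 = 20.2; r = 20.2 − 20.2 = 0
SSE = 1 + 4 + 25 + 1 + 1 + 4 + 0 = 36

SSE = 36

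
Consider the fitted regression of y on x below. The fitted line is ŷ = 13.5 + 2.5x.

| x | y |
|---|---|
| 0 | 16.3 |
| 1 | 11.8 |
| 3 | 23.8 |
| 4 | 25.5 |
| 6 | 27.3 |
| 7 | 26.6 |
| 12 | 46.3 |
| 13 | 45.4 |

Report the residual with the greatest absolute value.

x=0: ŷ = 13.5 + 2.5·0 = 13.5; e = 16.3 − 13.5 = 2.8
x=1: ŷ = 13.5 + 2.5·1 = 16; e = 11.8 − 16 = -4.2
x=3: ŷ = 13.5 + 2.5·3 = 21; e = 23.8 − 21 = 2.8
x=4: ŷ = 13.5 + 2.5·4 = 23.5; e = 25.5 − 23.5 = 2
x=6: ŷ = 13.5 + 2.5·6 = 28.5; e = 27.3 − 28.5 = -1.2
x=7: ŷ = 13.5 + 2.5·7 = 31; e = 26.6 − 31 = -4.4
x=12: ŷ = 13.5 + 2.5·12 = 43.5; e = 46.3 − 43.5 = 2.8
x=13: ŷ = 13.5 + 2.5·13 = 46; e = 45.4 − 46 = -0.6
Largest |e| is 4.4 at x = 7, residual -4.4.

e = -4.4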